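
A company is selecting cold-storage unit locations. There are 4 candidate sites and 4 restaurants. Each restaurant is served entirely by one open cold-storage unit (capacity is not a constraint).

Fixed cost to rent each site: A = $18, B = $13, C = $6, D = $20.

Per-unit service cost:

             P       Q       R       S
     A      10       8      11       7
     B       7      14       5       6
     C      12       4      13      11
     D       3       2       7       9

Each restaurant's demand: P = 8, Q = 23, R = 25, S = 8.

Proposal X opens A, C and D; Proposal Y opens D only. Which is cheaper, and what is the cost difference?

Proposal Y is cheaper by 8.

Proposal X: {A, C, D}: P→D 3·8=24, Q→D 2·23=46, R→D 7·25=175, S→A 7·8=56. Service 301; fixed 44; total 345.
Proposal Y: {D}: P→D 3·8=24, Q→D 2·23=46, R→D 7·25=175, S→D 9·8=72. Service 317; fixed 20; total 337.
Difference: |345 − 337| = 8.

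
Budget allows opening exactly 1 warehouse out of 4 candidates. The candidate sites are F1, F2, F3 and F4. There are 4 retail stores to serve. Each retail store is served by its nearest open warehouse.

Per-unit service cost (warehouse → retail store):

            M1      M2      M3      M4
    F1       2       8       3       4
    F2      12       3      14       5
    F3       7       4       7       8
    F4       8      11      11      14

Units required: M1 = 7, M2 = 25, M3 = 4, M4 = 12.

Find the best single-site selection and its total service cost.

With exactly 1 open, each retail store uses its cheapest among the chosen.
{F3}: M1→F3 7·7=49, M2→F3 4·25=100, M3→F3 7·4=28, M4→F3 8·12=96. Service cost 273.
{F1}: service cost 274
{F2}: service cost 275
Among all 4 size-1 choices, {F3} is lowest.

Choose F3 only; total service cost 273.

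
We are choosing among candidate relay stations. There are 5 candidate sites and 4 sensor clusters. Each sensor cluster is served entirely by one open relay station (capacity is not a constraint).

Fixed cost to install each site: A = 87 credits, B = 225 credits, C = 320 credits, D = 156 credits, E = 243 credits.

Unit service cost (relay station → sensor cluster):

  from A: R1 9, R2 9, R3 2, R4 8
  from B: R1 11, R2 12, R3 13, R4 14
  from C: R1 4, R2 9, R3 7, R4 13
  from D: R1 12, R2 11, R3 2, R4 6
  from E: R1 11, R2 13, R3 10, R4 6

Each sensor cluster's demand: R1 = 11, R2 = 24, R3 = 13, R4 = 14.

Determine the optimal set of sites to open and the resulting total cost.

Open A only; minimum total cost 540.

For any fixed open set, each sensor cluster goes to its cheapest open site; total = fixed + service.
{A}: R1→A 9·11=99, R2→A 9·24=216, R3→A 2·13=26, R4→A 8·14=112. Service 453; fixed 87; total 540.
{D}: service 506 + fixed 156 = 662
{A, D}: service 425 + fixed 243 = 668
{A, B, C, D, E}: service 370 + fixed 1031 = 1401
No other subset beats 540.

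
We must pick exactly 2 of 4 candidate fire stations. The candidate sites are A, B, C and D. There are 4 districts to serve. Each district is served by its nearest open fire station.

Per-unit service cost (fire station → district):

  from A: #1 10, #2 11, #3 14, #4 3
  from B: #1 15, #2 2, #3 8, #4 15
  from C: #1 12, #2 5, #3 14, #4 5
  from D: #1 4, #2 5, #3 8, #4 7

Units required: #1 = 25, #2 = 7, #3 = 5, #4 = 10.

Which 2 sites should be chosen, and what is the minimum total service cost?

Choose A and D; total service cost 205.

With exactly 2 open, each district uses its cheapest among the chosen.
{A, D}: #1→D 4·25=100, #2→D 5·7=35, #3→D 8·5=40, #4→A 3·10=30. Service cost 205.
{B, D}: service cost 224
{C, D}: service cost 225
Among all 6 size-2 choices, {A, D} is lowest.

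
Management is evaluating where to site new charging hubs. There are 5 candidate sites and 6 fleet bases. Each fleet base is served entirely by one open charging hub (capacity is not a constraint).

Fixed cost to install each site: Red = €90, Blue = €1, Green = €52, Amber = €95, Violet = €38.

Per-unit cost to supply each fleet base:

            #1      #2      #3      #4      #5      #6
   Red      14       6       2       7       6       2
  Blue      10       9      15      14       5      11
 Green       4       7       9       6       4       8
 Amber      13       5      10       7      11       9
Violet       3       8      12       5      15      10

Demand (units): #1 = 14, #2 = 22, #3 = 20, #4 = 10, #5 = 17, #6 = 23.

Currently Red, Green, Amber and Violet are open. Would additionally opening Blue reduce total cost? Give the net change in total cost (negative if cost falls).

No — net change +1 (cost rises by 1).

Current service cost with {Red, Green, Amber, Violet}: 356.
Adding Blue: each fleet base re-picks its cheapest; new service cost 356, saving 0.
Extra fixed cost: 1. Net change = 1 − 0 = 1.
(Totals: 631 → 632.)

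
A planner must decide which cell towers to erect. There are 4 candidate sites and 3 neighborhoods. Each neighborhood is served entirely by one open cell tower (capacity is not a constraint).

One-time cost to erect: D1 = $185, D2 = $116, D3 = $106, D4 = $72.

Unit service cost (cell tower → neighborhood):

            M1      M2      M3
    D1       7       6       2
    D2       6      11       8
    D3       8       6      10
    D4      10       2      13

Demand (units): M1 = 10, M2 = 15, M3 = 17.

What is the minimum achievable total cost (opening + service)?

For any fixed open set, each neighborhood goes to its cheapest open site; total = fixed + service.
{D1}: M1→D1 7·10=70, M2→D1 6·15=90, M3→D1 2·17=34. Service 194; fixed 185; total 379.
{D1, D4}: M1→D1 7·10=70, M2→D4 2·15=30, M3→D1 2·17=34. Service 134; fixed 257; total 391.
{D2, D4}: M1→D2 6·10=60, M2→D4 2·15=30, M3→D2 8·17=136. Service 226; fixed 188; total 414.
{D1, D2, D3, D4}: M1→D2 6·10=60, M2→D4 2·15=30, M3→D1 2·17=34. Service 124; fixed 479; total 603.
(All 15 nonempty subsets were checked; D1 only is lowest.)

Minimum total cost: 379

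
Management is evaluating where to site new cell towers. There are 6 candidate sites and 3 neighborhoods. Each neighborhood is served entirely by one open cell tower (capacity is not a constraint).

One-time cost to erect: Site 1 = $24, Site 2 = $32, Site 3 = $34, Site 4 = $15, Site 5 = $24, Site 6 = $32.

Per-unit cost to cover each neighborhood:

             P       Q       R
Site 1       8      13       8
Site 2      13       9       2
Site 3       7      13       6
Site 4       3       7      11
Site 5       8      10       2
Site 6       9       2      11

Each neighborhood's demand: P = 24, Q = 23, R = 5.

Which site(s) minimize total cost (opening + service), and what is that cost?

Open Site 4, Site 5 and Site 6; minimum total cost 199.

For any fixed open set, each neighborhood goes to its cheapest open site; total = fixed + service.
{Site 4, Site 5, Site 6}: P→Site 4 3·24=72, Q→Site 6 2·23=46, R→Site 5 2·5=10. Service 128; fixed 71; total 199.
{Site 2, Site 4, Site 6}: service 128 + fixed 79 = 207
{Site 4, Site 6}: P→Site 4 3·24=72, Q→Site 6 2·23=46, R→Site 4 11·5=55. Service 173; fixed 47; total 220.
{Site 1, Site 2, Site 3, Site 4, Site 5, Site 6}: service 128 + fixed 161 = 289
No other subset beats 199.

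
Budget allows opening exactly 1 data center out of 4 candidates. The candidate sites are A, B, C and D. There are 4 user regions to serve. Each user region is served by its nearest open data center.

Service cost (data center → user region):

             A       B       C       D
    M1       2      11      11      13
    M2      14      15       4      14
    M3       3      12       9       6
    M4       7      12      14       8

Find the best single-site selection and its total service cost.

With exactly 1 open, each user region uses its cheapest among the chosen.
{A}: M1→A 2, M2→A 14, M3→A 3, M4→A 7. Service cost 26.
{C}: service cost 38
{D}: service cost 41
Among all 4 size-1 choices, {A} is lowest.

Choose A only; total service cost 26.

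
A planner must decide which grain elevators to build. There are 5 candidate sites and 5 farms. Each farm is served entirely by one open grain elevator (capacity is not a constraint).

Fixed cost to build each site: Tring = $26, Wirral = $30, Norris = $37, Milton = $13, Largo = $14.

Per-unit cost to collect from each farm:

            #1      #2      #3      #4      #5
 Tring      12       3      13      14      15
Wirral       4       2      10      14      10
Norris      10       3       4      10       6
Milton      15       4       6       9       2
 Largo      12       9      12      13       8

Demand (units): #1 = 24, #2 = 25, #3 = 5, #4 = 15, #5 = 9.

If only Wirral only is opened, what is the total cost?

Each farm is assigned to its cheapest site among the open ones.
{Wirral}: #1→Wirral 4·24=96, #2→Wirral 2·25=50, #3→Wirral 10·5=50, #4→Wirral 14·15=210, #5→Wirral 10·9=90. Service 496; fixed 30; total 526.

Total cost: 526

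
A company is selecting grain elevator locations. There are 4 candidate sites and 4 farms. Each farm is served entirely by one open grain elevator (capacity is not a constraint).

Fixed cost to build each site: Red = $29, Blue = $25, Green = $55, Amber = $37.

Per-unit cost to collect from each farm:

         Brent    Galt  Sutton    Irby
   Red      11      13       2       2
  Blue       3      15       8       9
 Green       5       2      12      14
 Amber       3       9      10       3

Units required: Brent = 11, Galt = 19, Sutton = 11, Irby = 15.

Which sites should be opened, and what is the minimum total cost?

Open Red and Green; minimum total cost 229.

For any fixed open set, each farm goes to its cheapest open site; total = fixed + service.
{Red, Green}: Brent→Green 5·11=55, Galt→Green 2·19=38, Sutton→Red 2·11=22, Irby→Red 2·15=30. Service 145; fixed 84; total 229.
{Red, Blue, Green}: Brent→Blue 3·11=33, Galt→Green 2·19=38, Sutton→Red 2·11=22, Irby→Red 2·15=30. Service 123; fixed 109; total 232.
{Red, Green, Amber}: service 123 + fixed 121 = 244
{Red, Blue, Green, Amber}: service 123 + fixed 146 = 269
No other subset beats 229.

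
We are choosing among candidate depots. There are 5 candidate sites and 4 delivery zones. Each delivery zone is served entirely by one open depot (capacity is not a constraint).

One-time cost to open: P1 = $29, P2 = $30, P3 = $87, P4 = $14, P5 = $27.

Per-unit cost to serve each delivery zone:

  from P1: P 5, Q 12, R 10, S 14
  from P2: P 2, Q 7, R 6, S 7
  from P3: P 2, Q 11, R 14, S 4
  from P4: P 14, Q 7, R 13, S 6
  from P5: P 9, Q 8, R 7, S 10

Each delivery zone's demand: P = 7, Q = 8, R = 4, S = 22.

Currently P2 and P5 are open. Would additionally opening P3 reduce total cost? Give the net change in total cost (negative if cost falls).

No — net change +21 (cost rises by 21).

Current service cost with {P2, P5}: 248.
Adding P3: each delivery zone re-picks its cheapest; new service cost 182, saving 66.
Extra fixed cost: 87. Net change = 87 − 66 = 21.
(Totals: 305 → 326.)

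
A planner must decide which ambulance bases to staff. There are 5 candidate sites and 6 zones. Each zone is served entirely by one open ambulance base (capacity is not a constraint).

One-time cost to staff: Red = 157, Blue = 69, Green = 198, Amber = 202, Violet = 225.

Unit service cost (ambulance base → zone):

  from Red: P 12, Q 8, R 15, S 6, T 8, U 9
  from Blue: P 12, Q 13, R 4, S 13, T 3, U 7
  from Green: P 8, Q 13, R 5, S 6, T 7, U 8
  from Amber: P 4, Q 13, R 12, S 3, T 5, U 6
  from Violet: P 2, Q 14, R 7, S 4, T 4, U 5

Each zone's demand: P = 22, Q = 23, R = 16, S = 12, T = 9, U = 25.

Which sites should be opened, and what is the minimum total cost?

Open Blue and Violet; minimum total cost 901.

For any fixed open set, each zone goes to its cheapest open site; total = fixed + service.
{Blue, Violet}: P→Violet 2·22=44, Q→Blue 13·23=299, R→Blue 4·16=64, S→Violet 4·12=48, T→Blue 3·9=27, U→Violet 5·25=125. Service 607; fixed 294; total 901.
{Violet}: service 687 + fixed 225 = 912
{Red, Violet}: service 549 + fixed 382 = 931
{Red, Blue, Green, Amber, Violet}: service 480 + fixed 851 = 1331
No other subset beats 901.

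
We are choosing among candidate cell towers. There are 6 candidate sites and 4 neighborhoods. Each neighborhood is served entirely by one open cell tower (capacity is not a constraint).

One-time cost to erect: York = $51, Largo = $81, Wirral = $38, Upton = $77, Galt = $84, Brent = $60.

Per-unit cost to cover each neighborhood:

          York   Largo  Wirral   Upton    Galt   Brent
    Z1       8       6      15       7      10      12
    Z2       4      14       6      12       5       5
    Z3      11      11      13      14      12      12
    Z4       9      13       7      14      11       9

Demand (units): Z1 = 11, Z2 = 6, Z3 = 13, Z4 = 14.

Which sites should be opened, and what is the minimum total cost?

Open York only; minimum total cost 432.

For any fixed open set, each neighborhood goes to its cheapest open site; total = fixed + service.
{York}: Z1→York 8·11=88, Z2→York 4·6=24, Z3→York 11·13=143, Z4→York 9·14=126. Service 381; fixed 51; total 432.
{York, Wirral}: service 353 + fixed 89 = 442
{Largo, Wirral}: service 343 + fixed 119 = 462
{York, Largo, Wirral, Upton, Galt, Brent}: service 331 + fixed 391 = 722
No other subset beats 432.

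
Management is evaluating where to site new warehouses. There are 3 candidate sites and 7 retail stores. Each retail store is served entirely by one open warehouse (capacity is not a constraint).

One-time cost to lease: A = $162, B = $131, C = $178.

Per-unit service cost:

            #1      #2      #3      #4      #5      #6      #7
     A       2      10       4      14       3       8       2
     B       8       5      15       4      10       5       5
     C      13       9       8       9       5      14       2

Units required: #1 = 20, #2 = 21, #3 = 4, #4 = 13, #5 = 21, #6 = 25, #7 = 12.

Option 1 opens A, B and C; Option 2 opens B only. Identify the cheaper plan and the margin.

Option 1: {A, B, C}: #1→A 2·20=40, #2→B 5·21=105, #3→A 4·4=16, #4→B 4·13=52, #5→A 3·21=63, #6→B 5·25=125, #7→A 2·12=24. Service 425; fixed 471; total 896.
Option 2: {B}: #1→B 8·20=160, #2→B 5·21=105, #3→B 15·4=60, #4→B 4·13=52, #5→B 10·21=210, #6→B 5·25=125, #7→B 5·12=60. Service 772; fixed 131; total 903.
Difference: |896 − 903| = 7.

Option 1 is cheaper by 7.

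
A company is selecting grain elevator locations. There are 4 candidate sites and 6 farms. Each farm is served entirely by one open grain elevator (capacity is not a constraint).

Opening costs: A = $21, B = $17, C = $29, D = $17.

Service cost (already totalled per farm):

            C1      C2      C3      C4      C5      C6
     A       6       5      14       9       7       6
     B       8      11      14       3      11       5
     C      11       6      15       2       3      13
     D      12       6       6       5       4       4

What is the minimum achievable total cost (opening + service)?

For any fixed open set, each farm goes to its cheapest open site; total = fixed + service.
{D}: C1→D 12, C2→D 6, C3→D 6, C4→D 5, C5→D 4, C6→D 4. Service 37; fixed 17; total 54.
{B, D}: service 31 + fixed 34 = 65
{A}: service 47 + fixed 21 = 68
{A, B, C, D}: service 26 + fixed 84 = 110
No other subset beats 54.

Minimum total cost: 54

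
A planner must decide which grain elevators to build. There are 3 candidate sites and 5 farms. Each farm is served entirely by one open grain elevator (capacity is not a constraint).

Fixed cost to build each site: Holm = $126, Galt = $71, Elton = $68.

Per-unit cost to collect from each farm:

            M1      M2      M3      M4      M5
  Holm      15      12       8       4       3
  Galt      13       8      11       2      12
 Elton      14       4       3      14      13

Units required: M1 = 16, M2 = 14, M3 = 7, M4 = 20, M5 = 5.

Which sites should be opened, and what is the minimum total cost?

Open Galt and Elton; minimum total cost 524.

For any fixed open set, each farm goes to its cheapest open site; total = fixed + service.
{Galt, Elton}: M1→Galt 13·16=208, M2→Elton 4·14=56, M3→Elton 3·7=21, M4→Galt 2·20=40, M5→Galt 12·5=60. Service 385; fixed 139; total 524.
{Galt}: M1→Galt 13·16=208, M2→Galt 8·14=112, M3→Galt 11·7=77, M4→Galt 2·20=40, M5→Galt 12·5=60. Service 497; fixed 71; total 568.
{Holm, Elton}: service 396 + fixed 194 = 590
{Holm, Galt, Elton}: service 340 + fixed 265 = 605
No other subset beats 524.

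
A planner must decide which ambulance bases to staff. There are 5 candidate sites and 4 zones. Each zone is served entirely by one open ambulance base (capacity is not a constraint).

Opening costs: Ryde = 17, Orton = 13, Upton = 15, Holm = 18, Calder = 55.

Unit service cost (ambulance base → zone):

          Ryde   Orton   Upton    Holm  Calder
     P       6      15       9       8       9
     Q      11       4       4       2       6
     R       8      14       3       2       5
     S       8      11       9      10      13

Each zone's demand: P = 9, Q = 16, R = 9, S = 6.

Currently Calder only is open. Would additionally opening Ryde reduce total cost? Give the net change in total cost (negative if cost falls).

Current service cost with {Calder}: 300.
Adding Ryde: each zone re-picks its cheapest; new service cost 243, saving 57.
Extra fixed cost: 17. Net change = 17 − 57 = -40.
(Totals: 355 → 315.)

Yes — net change −40 (cost falls by 40).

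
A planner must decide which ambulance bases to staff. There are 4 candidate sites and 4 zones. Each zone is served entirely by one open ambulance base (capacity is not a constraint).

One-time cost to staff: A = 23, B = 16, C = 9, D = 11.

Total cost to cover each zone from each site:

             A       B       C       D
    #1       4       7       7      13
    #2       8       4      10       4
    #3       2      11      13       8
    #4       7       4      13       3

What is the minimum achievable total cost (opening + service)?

For any fixed open set, each zone goes to its cheapest open site; total = fixed + service.
{D}: #1→D 13, #2→D 4, #3→D 8, #4→D 3. Service 28; fixed 11; total 39.
{B}: service 26 + fixed 16 = 42
{C, D}: service 22 + fixed 20 = 42
{A, B, C, D}: #1→A 4, #2→B 4, #3→A 2, #4→D 3. Service 13; fixed 59; total 72.
No other subset beats 39.

Minimum total cost: 39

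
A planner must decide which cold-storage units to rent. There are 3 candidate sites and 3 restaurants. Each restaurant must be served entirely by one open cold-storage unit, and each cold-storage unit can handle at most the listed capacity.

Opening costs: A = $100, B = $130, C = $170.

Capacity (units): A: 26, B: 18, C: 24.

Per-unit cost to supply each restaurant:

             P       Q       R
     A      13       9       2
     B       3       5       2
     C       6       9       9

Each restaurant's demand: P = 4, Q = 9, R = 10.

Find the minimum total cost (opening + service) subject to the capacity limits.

Minimum total cost: 253

Open {A}: P→A 13·4=52, Q→A 9·9=81, R→A 2·10=20.
Loads: A carries 23/26. Service 153; fixed 100; total 253.
Next best feasible plan costs 307.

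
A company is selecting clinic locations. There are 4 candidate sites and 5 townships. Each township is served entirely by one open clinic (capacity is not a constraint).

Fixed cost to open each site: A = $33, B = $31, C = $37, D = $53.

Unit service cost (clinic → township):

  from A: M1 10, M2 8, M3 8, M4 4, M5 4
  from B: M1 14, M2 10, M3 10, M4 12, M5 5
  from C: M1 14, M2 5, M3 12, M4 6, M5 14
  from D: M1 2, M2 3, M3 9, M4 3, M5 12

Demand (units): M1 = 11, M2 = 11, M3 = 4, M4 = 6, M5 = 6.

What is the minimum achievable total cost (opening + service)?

Minimum total cost: 215

For any fixed open set, each township goes to its cheapest open site; total = fixed + service.
{A, D}: M1→D 2·11=22, M2→D 3·11=33, M3→A 8·4=32, M4→D 3·6=18, M5→A 4·6=24. Service 129; fixed 86; total 215.
{B, D}: service 139 + fixed 84 = 223
{D}: M1→D 2·11=22, M2→D 3·11=33, M3→D 9·4=36, M4→D 3·6=18, M5→D 12·6=72. Service 181; fixed 53; total 234.
{A, B, C, D}: M1→D 2·11=22, M2→D 3·11=33, M3→A 8·4=32, M4→D 3·6=18, M5→A 4·6=24. Service 129; fixed 154; total 283.
No other subset beats 215.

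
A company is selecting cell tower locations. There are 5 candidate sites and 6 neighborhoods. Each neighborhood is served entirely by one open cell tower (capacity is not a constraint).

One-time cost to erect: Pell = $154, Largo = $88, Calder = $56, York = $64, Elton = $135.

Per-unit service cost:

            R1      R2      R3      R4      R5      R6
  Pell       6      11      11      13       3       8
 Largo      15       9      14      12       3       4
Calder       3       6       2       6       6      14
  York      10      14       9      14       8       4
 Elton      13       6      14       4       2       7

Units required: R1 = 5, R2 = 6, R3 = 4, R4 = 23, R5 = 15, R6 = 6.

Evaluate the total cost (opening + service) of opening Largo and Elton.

Each neighborhood is assigned to its cheapest site among the open ones.
{Largo, Elton}: R1→Elton 13·5=65, R2→Elton 6·6=36, R3→Largo 14·4=56, R4→Elton 4·23=92, R5→Elton 2·15=30, R6→Largo 4·6=24. Service 303; fixed 223; total 526.

Total cost: 526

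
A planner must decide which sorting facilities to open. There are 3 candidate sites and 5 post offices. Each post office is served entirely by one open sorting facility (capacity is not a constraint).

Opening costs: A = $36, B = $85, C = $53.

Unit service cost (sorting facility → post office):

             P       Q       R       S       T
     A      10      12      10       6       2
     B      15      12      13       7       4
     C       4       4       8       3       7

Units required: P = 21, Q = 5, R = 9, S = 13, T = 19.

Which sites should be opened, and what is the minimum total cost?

For any fixed open set, each post office goes to its cheapest open site; total = fixed + service.
{A, C}: P→C 4·21=84, Q→C 4·5=20, R→C 8·9=72, S→C 3·13=39, T→A 2·19=38. Service 253; fixed 89; total 342.
{C}: service 348 + fixed 53 = 401
{A, B, C}: service 253 + fixed 174 = 427
{A}: service 476 + fixed 36 = 512
(All 7 nonempty subsets were checked; A and C is lowest.)

Open A and C; minimum total cost 342.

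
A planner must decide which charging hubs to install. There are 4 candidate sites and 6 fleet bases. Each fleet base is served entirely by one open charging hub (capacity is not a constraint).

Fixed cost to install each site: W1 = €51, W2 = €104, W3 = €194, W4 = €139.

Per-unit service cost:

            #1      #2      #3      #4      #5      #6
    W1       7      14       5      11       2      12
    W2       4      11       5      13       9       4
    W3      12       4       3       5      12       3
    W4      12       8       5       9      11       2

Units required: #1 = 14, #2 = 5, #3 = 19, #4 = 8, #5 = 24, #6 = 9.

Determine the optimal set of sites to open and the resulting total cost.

For any fixed open set, each fleet base goes to its cheapest open site; total = fixed + service.
{W1, W2}: #1→W2 4·14=56, #2→W2 11·5=55, #3→W1 5·19=95, #4→W1 11·8=88, #5→W1 2·24=48, #6→W2 4·9=36. Service 378; fixed 155; total 533.
{W1, W3}: #1→W1 7·14=98, #2→W3 4·5=20, #3→W3 3·19=57, #4→W3 5·8=40, #5→W1 2·24=48, #6→W3 3·9=27. Service 290; fixed 245; total 535.
{W1}: service 507 + fixed 51 = 558
{W1, W2, W3, W4}: service 239 + fixed 488 = 727
No other subset beats 533.

Open W1 and W2; minimum total cost 533.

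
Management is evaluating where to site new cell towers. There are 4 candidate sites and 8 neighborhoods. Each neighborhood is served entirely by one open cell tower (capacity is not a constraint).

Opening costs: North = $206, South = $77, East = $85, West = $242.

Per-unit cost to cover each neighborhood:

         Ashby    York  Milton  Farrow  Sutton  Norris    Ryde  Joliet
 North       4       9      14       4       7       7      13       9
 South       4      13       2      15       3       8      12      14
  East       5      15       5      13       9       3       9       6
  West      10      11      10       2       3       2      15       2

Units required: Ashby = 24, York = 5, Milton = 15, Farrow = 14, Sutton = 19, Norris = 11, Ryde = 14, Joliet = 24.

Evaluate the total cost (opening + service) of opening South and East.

Each neighborhood is assigned to its cheapest site among the open ones.
{South, East}: Ashby→South 4·24=96, York→South 13·5=65, Milton→South 2·15=30, Farrow→East 13·14=182, Sutton→South 3·19=57, Norris→East 3·11=33, Ryde→East 9·14=126, Joliet→East 6·24=144. Service 733; fixed 162; total 895.

Total cost: 895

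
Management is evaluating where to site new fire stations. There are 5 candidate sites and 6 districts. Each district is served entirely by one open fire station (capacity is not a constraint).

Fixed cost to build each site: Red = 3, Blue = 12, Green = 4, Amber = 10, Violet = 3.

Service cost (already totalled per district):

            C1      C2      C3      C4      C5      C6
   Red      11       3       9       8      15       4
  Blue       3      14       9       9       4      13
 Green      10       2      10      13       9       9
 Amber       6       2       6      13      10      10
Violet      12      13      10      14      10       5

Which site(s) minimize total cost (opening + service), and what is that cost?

Open Red and Blue; minimum total cost 46.

For any fixed open set, each district goes to its cheapest open site; total = fixed + service.
{Red, Blue}: C1→Blue 3, C2→Red 3, C3→Red 9, C4→Red 8, C5→Blue 4, C6→Red 4. Service 31; fixed 15; total 46.
{Red, Blue, Green}: service 30 + fixed 19 = 49
{Red, Blue, Violet}: service 31 + fixed 18 = 49
{Red, Blue, Green, Amber, Violet}: service 27 + fixed 32 = 59
No other subset beats 46.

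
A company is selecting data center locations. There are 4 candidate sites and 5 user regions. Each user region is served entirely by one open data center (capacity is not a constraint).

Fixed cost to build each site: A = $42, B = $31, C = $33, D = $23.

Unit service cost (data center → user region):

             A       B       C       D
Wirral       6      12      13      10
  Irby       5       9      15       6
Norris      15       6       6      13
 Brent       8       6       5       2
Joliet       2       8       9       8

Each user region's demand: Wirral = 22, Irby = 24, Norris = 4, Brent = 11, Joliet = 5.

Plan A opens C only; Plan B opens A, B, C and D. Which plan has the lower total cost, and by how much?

Plan B is cheaper by 366.

Plan A: {C}: Wirral→C 13·22=286, Irby→C 15·24=360, Norris→C 6·4=24, Brent→C 5·11=55, Joliet→C 9·5=45. Service 770; fixed 33; total 803.
Plan B: {A, B, C, D}: Wirral→A 6·22=132, Irby→A 5·24=120, Norris→B 6·4=24, Brent→D 2·11=22, Joliet→A 2·5=10. Service 308; fixed 129; total 437.
Difference: |803 − 437| = 366.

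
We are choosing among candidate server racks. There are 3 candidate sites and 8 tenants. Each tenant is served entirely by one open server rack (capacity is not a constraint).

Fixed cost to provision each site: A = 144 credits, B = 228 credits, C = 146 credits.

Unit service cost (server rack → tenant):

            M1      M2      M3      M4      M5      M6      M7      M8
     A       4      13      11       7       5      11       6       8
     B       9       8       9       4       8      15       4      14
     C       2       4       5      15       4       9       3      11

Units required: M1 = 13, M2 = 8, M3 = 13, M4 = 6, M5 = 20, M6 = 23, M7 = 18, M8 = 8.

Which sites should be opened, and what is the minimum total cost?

Open C only; minimum total cost 788.

For any fixed open set, each tenant goes to its cheapest open site; total = fixed + service.
{C}: M1→C 2·13=26, M2→C 4·8=32, M3→C 5·13=65, M4→C 15·6=90, M5→C 4·20=80, M6→C 9·23=207, M7→C 3·18=54, M8→C 11·8=88. Service 642; fixed 146; total 788.
{A, C}: service 570 + fixed 290 = 860
{B, C}: service 576 + fixed 374 = 950
{A, B, C}: service 552 + fixed 518 = 1070
No other subset beats 788.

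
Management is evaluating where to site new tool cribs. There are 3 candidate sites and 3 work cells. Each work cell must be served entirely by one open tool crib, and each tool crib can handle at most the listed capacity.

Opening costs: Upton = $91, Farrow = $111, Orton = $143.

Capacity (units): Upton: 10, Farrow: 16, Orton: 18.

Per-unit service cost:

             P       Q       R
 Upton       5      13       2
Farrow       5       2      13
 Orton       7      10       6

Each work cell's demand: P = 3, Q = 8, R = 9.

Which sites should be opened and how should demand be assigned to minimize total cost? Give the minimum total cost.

Minimum total cost: 251

Open {Upton, Farrow}: P→Farrow 5·3=15, Q→Farrow 2·8=16, R→Upton 2·9=18.
Loads: Upton carries 9/10, Farrow carries 11/16. Service 49; fixed 202; total 251.
Next best feasible plan costs 339.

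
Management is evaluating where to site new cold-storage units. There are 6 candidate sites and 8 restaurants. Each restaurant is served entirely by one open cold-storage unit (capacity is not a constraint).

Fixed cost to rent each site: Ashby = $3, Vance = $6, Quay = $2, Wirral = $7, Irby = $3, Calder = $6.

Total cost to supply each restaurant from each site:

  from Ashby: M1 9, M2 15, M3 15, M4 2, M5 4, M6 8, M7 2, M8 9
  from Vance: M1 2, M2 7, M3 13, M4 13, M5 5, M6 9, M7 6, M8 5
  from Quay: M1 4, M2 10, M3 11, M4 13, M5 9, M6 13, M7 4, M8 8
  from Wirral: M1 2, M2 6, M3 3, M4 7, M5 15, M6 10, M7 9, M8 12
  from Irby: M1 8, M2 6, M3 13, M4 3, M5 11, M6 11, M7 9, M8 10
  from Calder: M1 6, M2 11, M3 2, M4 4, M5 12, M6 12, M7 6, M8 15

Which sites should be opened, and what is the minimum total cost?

For any fixed open set, each restaurant goes to its cheapest open site; total = fixed + service.
{Ashby, Wirral}: M1→Wirral 2, M2→Wirral 6, M3→Wirral 3, M4→Ashby 2, M5→Ashby 4, M6→Ashby 8, M7→Ashby 2, M8→Ashby 9. Service 36; fixed 10; total 46.
{Ashby, Vance, Calder}: M1→Vance 2, M2→Vance 7, M3→Calder 2, M4→Ashby 2, M5→Ashby 4, M6→Ashby 8, M7→Ashby 2, M8→Vance 5. Service 32; fixed 15; total 47.
{Ashby, Quay, Wirral}: M1→Wirral 2, M2→Wirral 6, M3→Wirral 3, M4→Ashby 2, M5→Ashby 4, M6→Ashby 8, M7→Ashby 2, M8→Quay 8. Service 35; fixed 12; total 47.
{Ashby, Vance, Quay, Wirral, Irby, Calder}: service 31 + fixed 27 = 58
No other subset beats 46.

Open Ashby and Wirral; minimum total cost 46.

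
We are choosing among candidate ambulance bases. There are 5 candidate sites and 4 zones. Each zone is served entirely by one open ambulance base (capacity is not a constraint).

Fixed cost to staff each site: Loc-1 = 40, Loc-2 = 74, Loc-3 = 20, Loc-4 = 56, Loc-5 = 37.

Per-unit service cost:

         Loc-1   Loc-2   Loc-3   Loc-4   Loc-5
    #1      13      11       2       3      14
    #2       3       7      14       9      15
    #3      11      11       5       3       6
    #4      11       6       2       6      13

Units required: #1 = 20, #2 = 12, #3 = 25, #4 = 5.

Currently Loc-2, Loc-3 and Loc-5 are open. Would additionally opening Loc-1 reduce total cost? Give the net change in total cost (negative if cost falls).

Current service cost with {Loc-2, Loc-3, Loc-5}: 259.
Adding Loc-1: each zone re-picks its cheapest; new service cost 211, saving 48.
Extra fixed cost: 40. Net change = 40 − 48 = -8.
(Totals: 390 → 382.)

Yes — net change −8 (cost falls by 8).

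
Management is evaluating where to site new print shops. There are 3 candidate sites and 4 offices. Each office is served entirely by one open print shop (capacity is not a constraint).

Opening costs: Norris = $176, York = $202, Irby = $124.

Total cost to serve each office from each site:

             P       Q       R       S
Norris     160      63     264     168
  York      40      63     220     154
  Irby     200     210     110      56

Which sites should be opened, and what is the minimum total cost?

For any fixed open set, each office goes to its cheapest open site; total = fixed + service.
{York, Irby}: P→York 40, Q→York 63, R→Irby 110, S→Irby 56. Service 269; fixed 326; total 595.
{York}: service 477 + fixed 202 = 679
{Norris, Irby}: service 389 + fixed 300 = 689
{Norris, York, Irby}: P→York 40, Q→Norris 63, R→Irby 110, S→Irby 56. Service 269; fixed 502; total 771.
No other subset beats 595.

Open York and Irby; minimum total cost 595.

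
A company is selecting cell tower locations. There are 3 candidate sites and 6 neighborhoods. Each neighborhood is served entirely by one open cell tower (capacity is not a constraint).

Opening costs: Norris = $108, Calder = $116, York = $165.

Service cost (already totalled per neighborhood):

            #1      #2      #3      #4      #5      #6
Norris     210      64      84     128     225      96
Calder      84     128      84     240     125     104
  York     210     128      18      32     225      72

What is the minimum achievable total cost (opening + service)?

For any fixed open set, each neighborhood goes to its cheapest open site; total = fixed + service.
{Calder, York}: #1→Calder 84, #2→Calder 128, #3→York 18, #4→York 32, #5→Calder 125, #6→York 72. Service 459; fixed 281; total 740.
{Norris, Calder, York}: service 395 + fixed 389 = 784
{Norris, Calder}: service 581 + fixed 224 = 805
{Norris}: service 807 + fixed 108 = 915
(All 7 nonempty subsets were checked; Calder and York is lowest.)

Minimum total cost: 740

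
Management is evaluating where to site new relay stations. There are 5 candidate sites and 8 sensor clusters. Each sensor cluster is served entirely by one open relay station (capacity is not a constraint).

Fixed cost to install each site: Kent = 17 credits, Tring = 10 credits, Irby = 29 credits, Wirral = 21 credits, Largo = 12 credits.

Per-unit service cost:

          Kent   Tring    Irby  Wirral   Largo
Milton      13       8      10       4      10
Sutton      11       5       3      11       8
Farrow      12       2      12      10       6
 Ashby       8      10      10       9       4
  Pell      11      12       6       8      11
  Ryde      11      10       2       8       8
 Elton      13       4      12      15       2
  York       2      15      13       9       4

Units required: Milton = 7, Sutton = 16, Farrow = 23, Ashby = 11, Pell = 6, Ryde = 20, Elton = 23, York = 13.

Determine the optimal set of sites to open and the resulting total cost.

For any fixed open set, each sensor cluster goes to its cheapest open site; total = fixed + service.
{Kent, Tring, Irby, Wirral, Largo}: Milton→Wirral 4·7=28, Sutton→Irby 3·16=48, Farrow→Tring 2·23=46, Ashby→Largo 4·11=44, Pell→Irby 6·6=36, Ryde→Irby 2·20=40, Elton→Largo 2·23=46, York→Kent 2·13=26. Service 314; fixed 89; total 403.
{Kent, Tring, Irby, Largo}: service 342 + fixed 68 = 410
{Tring, Irby, Wirral, Largo}: Milton→Wirral 4·7=28, Sutton→Irby 3·16=48, Farrow→Tring 2·23=46, Ashby→Largo 4·11=44, Pell→Irby 6·6=36, Ryde→Irby 2·20=40, Elton→Largo 2·23=46, York→Largo 4·13=52. Service 340; fixed 72; total 412.
{Tring}: service 851 + fixed 10 = 861
No other subset beats 403.

Open Kent, Tring, Irby, Wirral and Largo; minimum total cost 403.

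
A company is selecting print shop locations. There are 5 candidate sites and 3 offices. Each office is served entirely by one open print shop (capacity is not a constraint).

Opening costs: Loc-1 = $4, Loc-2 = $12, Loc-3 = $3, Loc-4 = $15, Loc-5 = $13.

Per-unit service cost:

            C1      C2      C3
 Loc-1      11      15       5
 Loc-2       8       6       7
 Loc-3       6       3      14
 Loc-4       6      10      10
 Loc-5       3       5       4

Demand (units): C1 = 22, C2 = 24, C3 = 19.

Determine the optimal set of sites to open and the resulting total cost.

Open Loc-3 and Loc-5; minimum total cost 230.

For any fixed open set, each office goes to its cheapest open site; total = fixed + service.
{Loc-3, Loc-5}: C1→Loc-5 3·22=66, C2→Loc-3 3·24=72, C3→Loc-5 4·19=76. Service 214; fixed 16; total 230.
{Loc-1, Loc-3, Loc-5}: service 214 + fixed 20 = 234
{Loc-2, Loc-3, Loc-5}: service 214 + fixed 28 = 242
{Loc-1, Loc-2, Loc-3, Loc-4, Loc-5}: C1→Loc-5 3·22=66, C2→Loc-3 3·24=72, C3→Loc-5 4·19=76. Service 214; fixed 47; total 261.
No other subset beats 230.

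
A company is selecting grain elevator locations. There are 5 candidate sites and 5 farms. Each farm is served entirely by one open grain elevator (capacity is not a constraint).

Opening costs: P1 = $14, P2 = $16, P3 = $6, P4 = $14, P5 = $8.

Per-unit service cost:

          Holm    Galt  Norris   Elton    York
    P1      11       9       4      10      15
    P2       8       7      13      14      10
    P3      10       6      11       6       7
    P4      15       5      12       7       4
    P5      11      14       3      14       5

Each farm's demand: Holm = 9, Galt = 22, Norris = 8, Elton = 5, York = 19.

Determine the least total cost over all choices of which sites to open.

For any fixed open set, each farm goes to its cheapest open site; total = fixed + service.
{P2, P4, P5}: Holm→P2 8·9=72, Galt→P4 5·22=110, Norris→P5 3·8=24, Elton→P4 7·5=35, York→P4 4·19=76. Service 317; fixed 38; total 355.
{P2, P3, P4, P5}: service 312 + fixed 44 = 356
{P3, P4, P5}: Holm→P3 10·9=90, Galt→P4 5·22=110, Norris→P5 3·8=24, Elton→P3 6·5=30, York→P4 4·19=76. Service 330; fixed 28; total 358.
{P1, P2, P3, P4, P5}: service 312 + fixed 58 = 370
No other subset beats 355.

Minimum total cost: 355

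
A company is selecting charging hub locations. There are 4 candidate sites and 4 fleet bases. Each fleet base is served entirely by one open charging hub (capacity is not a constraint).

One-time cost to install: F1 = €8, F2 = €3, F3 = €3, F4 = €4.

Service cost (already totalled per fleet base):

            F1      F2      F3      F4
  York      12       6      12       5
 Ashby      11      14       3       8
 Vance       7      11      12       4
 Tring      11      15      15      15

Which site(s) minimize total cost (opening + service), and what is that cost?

For any fixed open set, each fleet base goes to its cheapest open site; total = fixed + service.
{F3, F4}: York→F4 5, Ashby→F3 3, Vance→F4 4, Tring→F3 15. Service 27; fixed 7; total 34.
{F4}: service 32 + fixed 4 = 36
{F2, F3, F4}: service 27 + fixed 10 = 37
{F1, F2, F3, F4}: service 23 + fixed 18 = 41
(All 15 nonempty subsets were checked; F3 and F4 is lowest.)

Open F3 and F4; minimum total cost 34.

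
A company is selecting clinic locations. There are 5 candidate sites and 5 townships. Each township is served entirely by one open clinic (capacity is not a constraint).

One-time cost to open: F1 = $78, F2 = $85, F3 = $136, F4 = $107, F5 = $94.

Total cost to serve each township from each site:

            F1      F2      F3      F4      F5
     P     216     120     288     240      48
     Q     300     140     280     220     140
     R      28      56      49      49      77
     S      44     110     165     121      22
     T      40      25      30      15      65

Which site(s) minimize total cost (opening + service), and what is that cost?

Open F5 only; minimum total cost 446.

For any fixed open set, each township goes to its cheapest open site; total = fixed + service.
{F5}: P→F5 48, Q→F5 140, R→F5 77, S→F5 22, T→F5 65. Service 352; fixed 94; total 446.
{F1, F5}: service 278 + fixed 172 = 450
{F2, F5}: service 291 + fixed 179 = 470
{F1, F2, F3, F4, F5}: P→F5 48, Q→F2 140, R→F1 28, S→F5 22, T→F4 15. Service 253; fixed 500; total 753.
No other subset beats 446.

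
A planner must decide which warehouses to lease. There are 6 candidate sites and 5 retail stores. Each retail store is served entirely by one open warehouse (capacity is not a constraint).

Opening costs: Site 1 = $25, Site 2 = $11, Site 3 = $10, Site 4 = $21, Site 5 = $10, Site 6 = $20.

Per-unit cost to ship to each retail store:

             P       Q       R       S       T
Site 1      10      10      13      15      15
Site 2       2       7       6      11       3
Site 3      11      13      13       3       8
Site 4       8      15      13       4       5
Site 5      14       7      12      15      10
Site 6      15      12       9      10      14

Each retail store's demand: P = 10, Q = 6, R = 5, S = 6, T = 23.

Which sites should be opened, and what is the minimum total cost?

Open Site 2 and Site 3; minimum total cost 200.

For any fixed open set, each retail store goes to its cheapest open site; total = fixed + service.
{Site 2, Site 3}: P→Site 2 2·10=20, Q→Site 2 7·6=42, R→Site 2 6·5=30, S→Site 3 3·6=18, T→Site 2 3·23=69. Service 179; fixed 21; total 200.
{Site 2, Site 3, Site 5}: service 179 + fixed 31 = 210
{Site 2, Site 4}: service 185 + fixed 32 = 217
{Site 1, Site 2, Site 3, Site 4, Site 5, Site 6}: service 179 + fixed 97 = 276
No other subset beats 200.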